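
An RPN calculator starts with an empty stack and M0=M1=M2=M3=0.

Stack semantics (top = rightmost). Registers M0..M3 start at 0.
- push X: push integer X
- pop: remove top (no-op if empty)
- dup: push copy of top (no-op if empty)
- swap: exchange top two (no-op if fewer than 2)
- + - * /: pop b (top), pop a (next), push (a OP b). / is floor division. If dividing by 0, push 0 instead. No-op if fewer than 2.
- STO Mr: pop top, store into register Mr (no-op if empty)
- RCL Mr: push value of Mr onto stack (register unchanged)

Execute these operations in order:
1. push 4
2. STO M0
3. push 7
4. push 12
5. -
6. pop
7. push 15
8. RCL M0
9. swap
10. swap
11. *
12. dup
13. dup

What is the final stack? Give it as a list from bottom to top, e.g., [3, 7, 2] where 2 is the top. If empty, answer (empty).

Answer: [60, 60, 60]

Derivation:
After op 1 (push 4): stack=[4] mem=[0,0,0,0]
After op 2 (STO M0): stack=[empty] mem=[4,0,0,0]
After op 3 (push 7): stack=[7] mem=[4,0,0,0]
After op 4 (push 12): stack=[7,12] mem=[4,0,0,0]
After op 5 (-): stack=[-5] mem=[4,0,0,0]
After op 6 (pop): stack=[empty] mem=[4,0,0,0]
After op 7 (push 15): stack=[15] mem=[4,0,0,0]
After op 8 (RCL M0): stack=[15,4] mem=[4,0,0,0]
After op 9 (swap): stack=[4,15] mem=[4,0,0,0]
After op 10 (swap): stack=[15,4] mem=[4,0,0,0]
After op 11 (*): stack=[60] mem=[4,0,0,0]
After op 12 (dup): stack=[60,60] mem=[4,0,0,0]
After op 13 (dup): stack=[60,60,60] mem=[4,0,0,0]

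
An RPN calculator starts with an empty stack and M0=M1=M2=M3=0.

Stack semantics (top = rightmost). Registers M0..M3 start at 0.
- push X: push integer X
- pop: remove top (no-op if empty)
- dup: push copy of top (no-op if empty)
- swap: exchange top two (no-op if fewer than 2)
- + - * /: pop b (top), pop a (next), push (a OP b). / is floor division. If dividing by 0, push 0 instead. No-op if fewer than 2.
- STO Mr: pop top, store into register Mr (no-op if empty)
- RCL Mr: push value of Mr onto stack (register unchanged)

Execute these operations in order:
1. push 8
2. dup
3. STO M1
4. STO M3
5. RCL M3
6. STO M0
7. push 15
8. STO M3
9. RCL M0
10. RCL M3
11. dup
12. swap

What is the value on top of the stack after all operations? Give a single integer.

After op 1 (push 8): stack=[8] mem=[0,0,0,0]
After op 2 (dup): stack=[8,8] mem=[0,0,0,0]
After op 3 (STO M1): stack=[8] mem=[0,8,0,0]
After op 4 (STO M3): stack=[empty] mem=[0,8,0,8]
After op 5 (RCL M3): stack=[8] mem=[0,8,0,8]
After op 6 (STO M0): stack=[empty] mem=[8,8,0,8]
After op 7 (push 15): stack=[15] mem=[8,8,0,8]
After op 8 (STO M3): stack=[empty] mem=[8,8,0,15]
After op 9 (RCL M0): stack=[8] mem=[8,8,0,15]
After op 10 (RCL M3): stack=[8,15] mem=[8,8,0,15]
After op 11 (dup): stack=[8,15,15] mem=[8,8,0,15]
After op 12 (swap): stack=[8,15,15] mem=[8,8,0,15]

Answer: 15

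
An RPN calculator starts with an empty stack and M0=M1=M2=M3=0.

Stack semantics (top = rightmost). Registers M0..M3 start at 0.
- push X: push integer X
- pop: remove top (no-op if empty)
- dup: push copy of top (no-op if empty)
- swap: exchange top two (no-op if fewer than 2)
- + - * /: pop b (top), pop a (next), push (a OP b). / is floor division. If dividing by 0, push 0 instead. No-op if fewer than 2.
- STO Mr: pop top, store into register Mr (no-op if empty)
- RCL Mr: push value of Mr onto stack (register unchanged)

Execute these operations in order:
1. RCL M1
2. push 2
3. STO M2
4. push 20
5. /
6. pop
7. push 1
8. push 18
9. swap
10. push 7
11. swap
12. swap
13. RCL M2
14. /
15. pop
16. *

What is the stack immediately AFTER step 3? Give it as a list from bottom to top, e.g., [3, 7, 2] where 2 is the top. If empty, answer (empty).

After op 1 (RCL M1): stack=[0] mem=[0,0,0,0]
After op 2 (push 2): stack=[0,2] mem=[0,0,0,0]
After op 3 (STO M2): stack=[0] mem=[0,0,2,0]

[0]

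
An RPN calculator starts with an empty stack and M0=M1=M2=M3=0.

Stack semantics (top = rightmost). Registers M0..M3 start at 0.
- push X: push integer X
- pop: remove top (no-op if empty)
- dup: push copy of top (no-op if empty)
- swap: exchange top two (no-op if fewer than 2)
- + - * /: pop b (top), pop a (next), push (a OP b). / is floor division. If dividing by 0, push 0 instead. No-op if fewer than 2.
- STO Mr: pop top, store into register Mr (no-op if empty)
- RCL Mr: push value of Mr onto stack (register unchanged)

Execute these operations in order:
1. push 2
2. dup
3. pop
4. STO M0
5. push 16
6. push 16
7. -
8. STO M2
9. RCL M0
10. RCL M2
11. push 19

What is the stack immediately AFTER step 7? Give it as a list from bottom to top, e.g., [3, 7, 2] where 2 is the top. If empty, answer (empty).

After op 1 (push 2): stack=[2] mem=[0,0,0,0]
After op 2 (dup): stack=[2,2] mem=[0,0,0,0]
After op 3 (pop): stack=[2] mem=[0,0,0,0]
After op 4 (STO M0): stack=[empty] mem=[2,0,0,0]
After op 5 (push 16): stack=[16] mem=[2,0,0,0]
After op 6 (push 16): stack=[16,16] mem=[2,0,0,0]
After op 7 (-): stack=[0] mem=[2,0,0,0]

[0]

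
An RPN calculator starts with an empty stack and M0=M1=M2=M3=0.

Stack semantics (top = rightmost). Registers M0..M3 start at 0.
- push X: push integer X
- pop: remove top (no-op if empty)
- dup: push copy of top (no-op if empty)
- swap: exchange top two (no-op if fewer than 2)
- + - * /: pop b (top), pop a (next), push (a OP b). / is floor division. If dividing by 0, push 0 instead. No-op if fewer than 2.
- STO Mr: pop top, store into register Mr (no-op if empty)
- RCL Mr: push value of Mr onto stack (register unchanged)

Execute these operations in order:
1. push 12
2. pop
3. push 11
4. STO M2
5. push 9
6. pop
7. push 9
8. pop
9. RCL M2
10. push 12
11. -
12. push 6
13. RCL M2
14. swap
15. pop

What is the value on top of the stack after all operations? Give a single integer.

After op 1 (push 12): stack=[12] mem=[0,0,0,0]
After op 2 (pop): stack=[empty] mem=[0,0,0,0]
After op 3 (push 11): stack=[11] mem=[0,0,0,0]
After op 4 (STO M2): stack=[empty] mem=[0,0,11,0]
After op 5 (push 9): stack=[9] mem=[0,0,11,0]
After op 6 (pop): stack=[empty] mem=[0,0,11,0]
After op 7 (push 9): stack=[9] mem=[0,0,11,0]
After op 8 (pop): stack=[empty] mem=[0,0,11,0]
After op 9 (RCL M2): stack=[11] mem=[0,0,11,0]
After op 10 (push 12): stack=[11,12] mem=[0,0,11,0]
After op 11 (-): stack=[-1] mem=[0,0,11,0]
After op 12 (push 6): stack=[-1,6] mem=[0,0,11,0]
After op 13 (RCL M2): stack=[-1,6,11] mem=[0,0,11,0]
After op 14 (swap): stack=[-1,11,6] mem=[0,0,11,0]
After op 15 (pop): stack=[-1,11] mem=[0,0,11,0]

Answer: 11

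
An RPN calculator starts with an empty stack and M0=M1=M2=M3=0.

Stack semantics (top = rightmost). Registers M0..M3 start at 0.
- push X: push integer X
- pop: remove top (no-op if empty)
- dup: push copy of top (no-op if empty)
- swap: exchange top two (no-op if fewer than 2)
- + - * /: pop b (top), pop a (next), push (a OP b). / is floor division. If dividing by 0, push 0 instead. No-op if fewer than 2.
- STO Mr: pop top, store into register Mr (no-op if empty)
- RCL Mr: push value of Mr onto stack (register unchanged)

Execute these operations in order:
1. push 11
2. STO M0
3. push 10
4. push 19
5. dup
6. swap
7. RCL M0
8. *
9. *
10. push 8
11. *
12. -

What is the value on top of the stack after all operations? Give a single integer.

Answer: -31758

Derivation:
After op 1 (push 11): stack=[11] mem=[0,0,0,0]
After op 2 (STO M0): stack=[empty] mem=[11,0,0,0]
After op 3 (push 10): stack=[10] mem=[11,0,0,0]
After op 4 (push 19): stack=[10,19] mem=[11,0,0,0]
After op 5 (dup): stack=[10,19,19] mem=[11,0,0,0]
After op 6 (swap): stack=[10,19,19] mem=[11,0,0,0]
After op 7 (RCL M0): stack=[10,19,19,11] mem=[11,0,0,0]
After op 8 (*): stack=[10,19,209] mem=[11,0,0,0]
After op 9 (*): stack=[10,3971] mem=[11,0,0,0]
After op 10 (push 8): stack=[10,3971,8] mem=[11,0,0,0]
After op 11 (*): stack=[10,31768] mem=[11,0,0,0]
After op 12 (-): stack=[-31758] mem=[11,0,0,0]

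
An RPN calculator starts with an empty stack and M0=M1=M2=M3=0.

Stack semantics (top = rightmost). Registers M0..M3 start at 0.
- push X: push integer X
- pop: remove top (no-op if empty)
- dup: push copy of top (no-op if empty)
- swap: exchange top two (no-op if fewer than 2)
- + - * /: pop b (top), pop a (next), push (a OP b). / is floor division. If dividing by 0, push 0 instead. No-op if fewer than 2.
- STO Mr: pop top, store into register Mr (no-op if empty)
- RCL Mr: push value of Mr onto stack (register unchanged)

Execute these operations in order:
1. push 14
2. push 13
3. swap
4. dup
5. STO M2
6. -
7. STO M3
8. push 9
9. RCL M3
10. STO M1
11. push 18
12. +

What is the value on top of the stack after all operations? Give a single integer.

After op 1 (push 14): stack=[14] mem=[0,0,0,0]
After op 2 (push 13): stack=[14,13] mem=[0,0,0,0]
After op 3 (swap): stack=[13,14] mem=[0,0,0,0]
After op 4 (dup): stack=[13,14,14] mem=[0,0,0,0]
After op 5 (STO M2): stack=[13,14] mem=[0,0,14,0]
After op 6 (-): stack=[-1] mem=[0,0,14,0]
After op 7 (STO M3): stack=[empty] mem=[0,0,14,-1]
After op 8 (push 9): stack=[9] mem=[0,0,14,-1]
After op 9 (RCL M3): stack=[9,-1] mem=[0,0,14,-1]
After op 10 (STO M1): stack=[9] mem=[0,-1,14,-1]
After op 11 (push 18): stack=[9,18] mem=[0,-1,14,-1]
After op 12 (+): stack=[27] mem=[0,-1,14,-1]

Answer: 27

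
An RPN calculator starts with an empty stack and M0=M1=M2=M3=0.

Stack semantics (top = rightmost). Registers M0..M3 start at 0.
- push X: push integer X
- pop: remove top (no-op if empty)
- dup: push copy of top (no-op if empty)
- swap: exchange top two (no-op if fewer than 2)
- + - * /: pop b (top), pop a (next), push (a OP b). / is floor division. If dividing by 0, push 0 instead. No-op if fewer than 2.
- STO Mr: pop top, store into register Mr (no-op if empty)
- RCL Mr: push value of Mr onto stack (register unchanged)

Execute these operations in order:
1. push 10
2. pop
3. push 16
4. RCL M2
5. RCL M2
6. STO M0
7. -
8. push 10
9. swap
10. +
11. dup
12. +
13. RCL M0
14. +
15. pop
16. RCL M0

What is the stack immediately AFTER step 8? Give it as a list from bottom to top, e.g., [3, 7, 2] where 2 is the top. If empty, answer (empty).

After op 1 (push 10): stack=[10] mem=[0,0,0,0]
After op 2 (pop): stack=[empty] mem=[0,0,0,0]
After op 3 (push 16): stack=[16] mem=[0,0,0,0]
After op 4 (RCL M2): stack=[16,0] mem=[0,0,0,0]
After op 5 (RCL M2): stack=[16,0,0] mem=[0,0,0,0]
After op 6 (STO M0): stack=[16,0] mem=[0,0,0,0]
After op 7 (-): stack=[16] mem=[0,0,0,0]
After op 8 (push 10): stack=[16,10] mem=[0,0,0,0]

[16, 10]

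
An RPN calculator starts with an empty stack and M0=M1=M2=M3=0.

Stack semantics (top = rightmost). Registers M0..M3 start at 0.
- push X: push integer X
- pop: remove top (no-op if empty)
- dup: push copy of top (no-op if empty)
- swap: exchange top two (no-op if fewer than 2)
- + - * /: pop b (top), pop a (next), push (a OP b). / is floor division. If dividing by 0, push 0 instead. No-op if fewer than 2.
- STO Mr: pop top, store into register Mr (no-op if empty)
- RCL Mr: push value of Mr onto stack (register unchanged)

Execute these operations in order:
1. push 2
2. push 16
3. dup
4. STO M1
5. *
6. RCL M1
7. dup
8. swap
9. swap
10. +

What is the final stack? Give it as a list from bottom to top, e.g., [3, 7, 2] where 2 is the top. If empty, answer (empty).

After op 1 (push 2): stack=[2] mem=[0,0,0,0]
After op 2 (push 16): stack=[2,16] mem=[0,0,0,0]
After op 3 (dup): stack=[2,16,16] mem=[0,0,0,0]
After op 4 (STO M1): stack=[2,16] mem=[0,16,0,0]
After op 5 (*): stack=[32] mem=[0,16,0,0]
After op 6 (RCL M1): stack=[32,16] mem=[0,16,0,0]
After op 7 (dup): stack=[32,16,16] mem=[0,16,0,0]
After op 8 (swap): stack=[32,16,16] mem=[0,16,0,0]
After op 9 (swap): stack=[32,16,16] mem=[0,16,0,0]
After op 10 (+): stack=[32,32] mem=[0,16,0,0]

Answer: [32, 32]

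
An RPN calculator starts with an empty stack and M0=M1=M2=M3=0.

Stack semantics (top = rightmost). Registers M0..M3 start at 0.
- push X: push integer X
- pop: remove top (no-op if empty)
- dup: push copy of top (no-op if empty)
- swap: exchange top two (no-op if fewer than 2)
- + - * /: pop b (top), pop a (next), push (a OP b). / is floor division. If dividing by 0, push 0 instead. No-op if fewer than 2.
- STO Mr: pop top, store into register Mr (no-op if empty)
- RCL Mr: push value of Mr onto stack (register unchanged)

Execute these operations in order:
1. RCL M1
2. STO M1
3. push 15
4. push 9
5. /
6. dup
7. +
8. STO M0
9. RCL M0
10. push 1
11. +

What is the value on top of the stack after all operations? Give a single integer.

Answer: 3

Derivation:
After op 1 (RCL M1): stack=[0] mem=[0,0,0,0]
After op 2 (STO M1): stack=[empty] mem=[0,0,0,0]
After op 3 (push 15): stack=[15] mem=[0,0,0,0]
After op 4 (push 9): stack=[15,9] mem=[0,0,0,0]
After op 5 (/): stack=[1] mem=[0,0,0,0]
After op 6 (dup): stack=[1,1] mem=[0,0,0,0]
After op 7 (+): stack=[2] mem=[0,0,0,0]
After op 8 (STO M0): stack=[empty] mem=[2,0,0,0]
After op 9 (RCL M0): stack=[2] mem=[2,0,0,0]
After op 10 (push 1): stack=[2,1] mem=[2,0,0,0]
After op 11 (+): stack=[3] mem=[2,0,0,0]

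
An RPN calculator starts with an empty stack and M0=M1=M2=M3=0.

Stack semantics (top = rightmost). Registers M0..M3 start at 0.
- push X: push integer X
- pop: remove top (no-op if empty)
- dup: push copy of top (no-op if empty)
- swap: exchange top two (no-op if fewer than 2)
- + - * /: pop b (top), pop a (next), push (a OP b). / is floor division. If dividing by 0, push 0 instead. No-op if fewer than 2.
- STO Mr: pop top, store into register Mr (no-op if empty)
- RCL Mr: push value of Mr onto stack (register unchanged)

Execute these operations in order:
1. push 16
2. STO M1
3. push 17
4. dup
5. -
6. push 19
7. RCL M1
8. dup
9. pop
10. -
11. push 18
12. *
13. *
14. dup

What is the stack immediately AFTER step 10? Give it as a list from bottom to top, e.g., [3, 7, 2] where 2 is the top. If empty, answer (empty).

After op 1 (push 16): stack=[16] mem=[0,0,0,0]
After op 2 (STO M1): stack=[empty] mem=[0,16,0,0]
After op 3 (push 17): stack=[17] mem=[0,16,0,0]
After op 4 (dup): stack=[17,17] mem=[0,16,0,0]
After op 5 (-): stack=[0] mem=[0,16,0,0]
After op 6 (push 19): stack=[0,19] mem=[0,16,0,0]
After op 7 (RCL M1): stack=[0,19,16] mem=[0,16,0,0]
After op 8 (dup): stack=[0,19,16,16] mem=[0,16,0,0]
After op 9 (pop): stack=[0,19,16] mem=[0,16,0,0]
After op 10 (-): stack=[0,3] mem=[0,16,0,0]

[0, 3]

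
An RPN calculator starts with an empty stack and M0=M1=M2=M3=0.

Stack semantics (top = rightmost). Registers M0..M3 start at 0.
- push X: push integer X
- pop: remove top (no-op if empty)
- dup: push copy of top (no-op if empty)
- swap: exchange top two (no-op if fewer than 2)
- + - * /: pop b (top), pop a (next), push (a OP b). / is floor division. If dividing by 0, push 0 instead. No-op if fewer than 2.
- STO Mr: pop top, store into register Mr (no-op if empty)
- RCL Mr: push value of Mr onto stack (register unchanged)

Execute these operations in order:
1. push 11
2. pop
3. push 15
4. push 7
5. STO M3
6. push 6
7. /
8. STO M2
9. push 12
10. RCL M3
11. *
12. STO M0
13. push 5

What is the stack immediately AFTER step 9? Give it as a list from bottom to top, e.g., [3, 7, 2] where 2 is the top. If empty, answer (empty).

After op 1 (push 11): stack=[11] mem=[0,0,0,0]
After op 2 (pop): stack=[empty] mem=[0,0,0,0]
After op 3 (push 15): stack=[15] mem=[0,0,0,0]
After op 4 (push 7): stack=[15,7] mem=[0,0,0,0]
After op 5 (STO M3): stack=[15] mem=[0,0,0,7]
After op 6 (push 6): stack=[15,6] mem=[0,0,0,7]
After op 7 (/): stack=[2] mem=[0,0,0,7]
After op 8 (STO M2): stack=[empty] mem=[0,0,2,7]
After op 9 (push 12): stack=[12] mem=[0,0,2,7]

[12]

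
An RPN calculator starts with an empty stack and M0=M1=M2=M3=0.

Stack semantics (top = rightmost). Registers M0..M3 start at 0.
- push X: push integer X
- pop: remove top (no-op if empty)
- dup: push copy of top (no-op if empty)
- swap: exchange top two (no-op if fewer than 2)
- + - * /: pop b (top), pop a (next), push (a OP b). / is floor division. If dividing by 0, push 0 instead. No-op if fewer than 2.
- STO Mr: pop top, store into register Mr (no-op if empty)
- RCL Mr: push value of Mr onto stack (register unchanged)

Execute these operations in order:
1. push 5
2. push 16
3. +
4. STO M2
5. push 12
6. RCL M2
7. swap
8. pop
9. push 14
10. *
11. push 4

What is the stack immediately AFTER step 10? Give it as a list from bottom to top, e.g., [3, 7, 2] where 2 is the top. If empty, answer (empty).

After op 1 (push 5): stack=[5] mem=[0,0,0,0]
After op 2 (push 16): stack=[5,16] mem=[0,0,0,0]
After op 3 (+): stack=[21] mem=[0,0,0,0]
After op 4 (STO M2): stack=[empty] mem=[0,0,21,0]
After op 5 (push 12): stack=[12] mem=[0,0,21,0]
After op 6 (RCL M2): stack=[12,21] mem=[0,0,21,0]
After op 7 (swap): stack=[21,12] mem=[0,0,21,0]
After op 8 (pop): stack=[21] mem=[0,0,21,0]
After op 9 (push 14): stack=[21,14] mem=[0,0,21,0]
After op 10 (*): stack=[294] mem=[0,0,21,0]

[294]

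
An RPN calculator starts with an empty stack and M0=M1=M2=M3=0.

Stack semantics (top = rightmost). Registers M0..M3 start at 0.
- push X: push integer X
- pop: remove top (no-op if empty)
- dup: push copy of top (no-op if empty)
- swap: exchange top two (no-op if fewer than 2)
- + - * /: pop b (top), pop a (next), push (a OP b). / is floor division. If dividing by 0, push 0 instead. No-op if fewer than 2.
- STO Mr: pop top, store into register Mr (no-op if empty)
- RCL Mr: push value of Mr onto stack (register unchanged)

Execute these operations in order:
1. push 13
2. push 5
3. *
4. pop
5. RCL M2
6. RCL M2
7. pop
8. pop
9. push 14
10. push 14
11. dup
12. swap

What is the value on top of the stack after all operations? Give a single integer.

Answer: 14

Derivation:
After op 1 (push 13): stack=[13] mem=[0,0,0,0]
After op 2 (push 5): stack=[13,5] mem=[0,0,0,0]
After op 3 (*): stack=[65] mem=[0,0,0,0]
After op 4 (pop): stack=[empty] mem=[0,0,0,0]
After op 5 (RCL M2): stack=[0] mem=[0,0,0,0]
After op 6 (RCL M2): stack=[0,0] mem=[0,0,0,0]
After op 7 (pop): stack=[0] mem=[0,0,0,0]
After op 8 (pop): stack=[empty] mem=[0,0,0,0]
After op 9 (push 14): stack=[14] mem=[0,0,0,0]
After op 10 (push 14): stack=[14,14] mem=[0,0,0,0]
After op 11 (dup): stack=[14,14,14] mem=[0,0,0,0]
After op 12 (swap): stack=[14,14,14] mem=[0,0,0,0]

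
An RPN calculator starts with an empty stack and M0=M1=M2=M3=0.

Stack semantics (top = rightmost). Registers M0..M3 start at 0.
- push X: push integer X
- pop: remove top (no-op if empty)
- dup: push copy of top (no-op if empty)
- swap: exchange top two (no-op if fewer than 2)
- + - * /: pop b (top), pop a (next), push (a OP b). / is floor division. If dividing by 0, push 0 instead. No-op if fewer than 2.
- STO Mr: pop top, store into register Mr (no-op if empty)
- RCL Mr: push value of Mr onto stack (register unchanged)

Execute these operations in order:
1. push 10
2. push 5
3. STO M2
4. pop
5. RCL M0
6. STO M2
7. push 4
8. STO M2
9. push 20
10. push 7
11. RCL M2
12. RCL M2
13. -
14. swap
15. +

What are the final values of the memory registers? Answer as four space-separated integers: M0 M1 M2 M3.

Answer: 0 0 4 0

Derivation:
After op 1 (push 10): stack=[10] mem=[0,0,0,0]
After op 2 (push 5): stack=[10,5] mem=[0,0,0,0]
After op 3 (STO M2): stack=[10] mem=[0,0,5,0]
After op 4 (pop): stack=[empty] mem=[0,0,5,0]
After op 5 (RCL M0): stack=[0] mem=[0,0,5,0]
After op 6 (STO M2): stack=[empty] mem=[0,0,0,0]
After op 7 (push 4): stack=[4] mem=[0,0,0,0]
After op 8 (STO M2): stack=[empty] mem=[0,0,4,0]
After op 9 (push 20): stack=[20] mem=[0,0,4,0]
After op 10 (push 7): stack=[20,7] mem=[0,0,4,0]
After op 11 (RCL M2): stack=[20,7,4] mem=[0,0,4,0]
After op 12 (RCL M2): stack=[20,7,4,4] mem=[0,0,4,0]
After op 13 (-): stack=[20,7,0] mem=[0,0,4,0]
After op 14 (swap): stack=[20,0,7] mem=[0,0,4,0]
After op 15 (+): stack=[20,7] mem=[0,0,4,0]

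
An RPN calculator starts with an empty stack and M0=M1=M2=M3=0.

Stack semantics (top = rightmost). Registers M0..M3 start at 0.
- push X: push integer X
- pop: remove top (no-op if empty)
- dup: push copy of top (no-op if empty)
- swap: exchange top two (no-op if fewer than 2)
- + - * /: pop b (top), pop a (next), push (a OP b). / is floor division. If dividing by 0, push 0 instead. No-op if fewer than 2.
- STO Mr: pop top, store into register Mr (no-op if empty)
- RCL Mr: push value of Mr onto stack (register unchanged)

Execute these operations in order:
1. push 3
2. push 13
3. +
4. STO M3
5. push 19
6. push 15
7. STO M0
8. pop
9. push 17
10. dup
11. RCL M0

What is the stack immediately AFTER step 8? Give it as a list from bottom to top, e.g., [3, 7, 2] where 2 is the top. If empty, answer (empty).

After op 1 (push 3): stack=[3] mem=[0,0,0,0]
After op 2 (push 13): stack=[3,13] mem=[0,0,0,0]
After op 3 (+): stack=[16] mem=[0,0,0,0]
After op 4 (STO M3): stack=[empty] mem=[0,0,0,16]
After op 5 (push 19): stack=[19] mem=[0,0,0,16]
After op 6 (push 15): stack=[19,15] mem=[0,0,0,16]
After op 7 (STO M0): stack=[19] mem=[15,0,0,16]
After op 8 (pop): stack=[empty] mem=[15,0,0,16]

(empty)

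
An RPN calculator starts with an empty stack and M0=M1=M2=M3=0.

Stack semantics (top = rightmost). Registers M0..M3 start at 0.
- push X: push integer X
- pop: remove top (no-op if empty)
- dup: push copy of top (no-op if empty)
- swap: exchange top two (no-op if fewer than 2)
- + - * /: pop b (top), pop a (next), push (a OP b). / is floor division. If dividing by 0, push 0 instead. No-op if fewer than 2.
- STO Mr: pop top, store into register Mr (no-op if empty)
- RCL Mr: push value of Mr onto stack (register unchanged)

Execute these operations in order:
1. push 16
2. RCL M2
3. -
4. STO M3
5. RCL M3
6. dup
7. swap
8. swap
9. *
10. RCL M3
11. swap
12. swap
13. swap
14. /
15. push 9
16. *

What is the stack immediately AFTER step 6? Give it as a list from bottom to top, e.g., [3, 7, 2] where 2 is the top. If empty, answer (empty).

After op 1 (push 16): stack=[16] mem=[0,0,0,0]
After op 2 (RCL M2): stack=[16,0] mem=[0,0,0,0]
After op 3 (-): stack=[16] mem=[0,0,0,0]
After op 4 (STO M3): stack=[empty] mem=[0,0,0,16]
After op 5 (RCL M3): stack=[16] mem=[0,0,0,16]
After op 6 (dup): stack=[16,16] mem=[0,0,0,16]

[16, 16]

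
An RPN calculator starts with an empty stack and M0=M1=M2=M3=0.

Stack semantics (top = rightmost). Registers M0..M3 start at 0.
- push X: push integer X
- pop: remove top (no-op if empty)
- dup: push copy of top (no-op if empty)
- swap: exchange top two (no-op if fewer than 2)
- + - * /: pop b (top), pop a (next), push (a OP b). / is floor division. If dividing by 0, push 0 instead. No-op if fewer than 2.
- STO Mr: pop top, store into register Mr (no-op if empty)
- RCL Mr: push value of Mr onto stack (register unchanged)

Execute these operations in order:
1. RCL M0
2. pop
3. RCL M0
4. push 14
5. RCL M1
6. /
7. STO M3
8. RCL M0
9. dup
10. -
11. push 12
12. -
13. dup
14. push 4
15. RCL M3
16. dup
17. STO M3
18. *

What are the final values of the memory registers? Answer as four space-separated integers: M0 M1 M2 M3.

After op 1 (RCL M0): stack=[0] mem=[0,0,0,0]
After op 2 (pop): stack=[empty] mem=[0,0,0,0]
After op 3 (RCL M0): stack=[0] mem=[0,0,0,0]
After op 4 (push 14): stack=[0,14] mem=[0,0,0,0]
After op 5 (RCL M1): stack=[0,14,0] mem=[0,0,0,0]
After op 6 (/): stack=[0,0] mem=[0,0,0,0]
After op 7 (STO M3): stack=[0] mem=[0,0,0,0]
After op 8 (RCL M0): stack=[0,0] mem=[0,0,0,0]
After op 9 (dup): stack=[0,0,0] mem=[0,0,0,0]
After op 10 (-): stack=[0,0] mem=[0,0,0,0]
After op 11 (push 12): stack=[0,0,12] mem=[0,0,0,0]
After op 12 (-): stack=[0,-12] mem=[0,0,0,0]
After op 13 (dup): stack=[0,-12,-12] mem=[0,0,0,0]
After op 14 (push 4): stack=[0,-12,-12,4] mem=[0,0,0,0]
After op 15 (RCL M3): stack=[0,-12,-12,4,0] mem=[0,0,0,0]
After op 16 (dup): stack=[0,-12,-12,4,0,0] mem=[0,0,0,0]
After op 17 (STO M3): stack=[0,-12,-12,4,0] mem=[0,0,0,0]
After op 18 (*): stack=[0,-12,-12,0] mem=[0,0,0,0]

Answer: 0 0 0 0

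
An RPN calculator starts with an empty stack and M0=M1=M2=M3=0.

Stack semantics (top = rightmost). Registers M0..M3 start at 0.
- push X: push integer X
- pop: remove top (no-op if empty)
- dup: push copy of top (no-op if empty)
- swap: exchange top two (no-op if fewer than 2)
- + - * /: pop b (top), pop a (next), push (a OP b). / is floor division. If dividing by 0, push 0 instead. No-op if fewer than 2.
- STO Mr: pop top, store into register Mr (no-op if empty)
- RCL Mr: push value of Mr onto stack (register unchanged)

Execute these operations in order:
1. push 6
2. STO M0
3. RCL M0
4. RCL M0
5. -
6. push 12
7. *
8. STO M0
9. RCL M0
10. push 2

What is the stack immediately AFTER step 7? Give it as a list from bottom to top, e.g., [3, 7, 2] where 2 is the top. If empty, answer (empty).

After op 1 (push 6): stack=[6] mem=[0,0,0,0]
After op 2 (STO M0): stack=[empty] mem=[6,0,0,0]
After op 3 (RCL M0): stack=[6] mem=[6,0,0,0]
After op 4 (RCL M0): stack=[6,6] mem=[6,0,0,0]
After op 5 (-): stack=[0] mem=[6,0,0,0]
After op 6 (push 12): stack=[0,12] mem=[6,0,0,0]
After op 7 (*): stack=[0] mem=[6,0,0,0]

[0]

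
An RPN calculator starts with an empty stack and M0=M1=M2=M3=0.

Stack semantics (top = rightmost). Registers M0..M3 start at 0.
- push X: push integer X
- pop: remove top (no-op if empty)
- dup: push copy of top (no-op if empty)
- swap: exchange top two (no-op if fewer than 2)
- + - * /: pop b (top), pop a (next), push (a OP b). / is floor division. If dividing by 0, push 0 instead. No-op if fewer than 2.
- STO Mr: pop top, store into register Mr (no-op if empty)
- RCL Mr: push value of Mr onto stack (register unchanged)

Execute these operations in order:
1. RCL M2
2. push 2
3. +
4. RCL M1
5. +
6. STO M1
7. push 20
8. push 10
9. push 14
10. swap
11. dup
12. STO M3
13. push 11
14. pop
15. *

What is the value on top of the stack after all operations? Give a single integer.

Answer: 140

Derivation:
After op 1 (RCL M2): stack=[0] mem=[0,0,0,0]
After op 2 (push 2): stack=[0,2] mem=[0,0,0,0]
After op 3 (+): stack=[2] mem=[0,0,0,0]
After op 4 (RCL M1): stack=[2,0] mem=[0,0,0,0]
After op 5 (+): stack=[2] mem=[0,0,0,0]
After op 6 (STO M1): stack=[empty] mem=[0,2,0,0]
After op 7 (push 20): stack=[20] mem=[0,2,0,0]
After op 8 (push 10): stack=[20,10] mem=[0,2,0,0]
After op 9 (push 14): stack=[20,10,14] mem=[0,2,0,0]
After op 10 (swap): stack=[20,14,10] mem=[0,2,0,0]
After op 11 (dup): stack=[20,14,10,10] mem=[0,2,0,0]
After op 12 (STO M3): stack=[20,14,10] mem=[0,2,0,10]
After op 13 (push 11): stack=[20,14,10,11] mem=[0,2,0,10]
After op 14 (pop): stack=[20,14,10] mem=[0,2,0,10]
After op 15 (*): stack=[20,140] mem=[0,2,0,10]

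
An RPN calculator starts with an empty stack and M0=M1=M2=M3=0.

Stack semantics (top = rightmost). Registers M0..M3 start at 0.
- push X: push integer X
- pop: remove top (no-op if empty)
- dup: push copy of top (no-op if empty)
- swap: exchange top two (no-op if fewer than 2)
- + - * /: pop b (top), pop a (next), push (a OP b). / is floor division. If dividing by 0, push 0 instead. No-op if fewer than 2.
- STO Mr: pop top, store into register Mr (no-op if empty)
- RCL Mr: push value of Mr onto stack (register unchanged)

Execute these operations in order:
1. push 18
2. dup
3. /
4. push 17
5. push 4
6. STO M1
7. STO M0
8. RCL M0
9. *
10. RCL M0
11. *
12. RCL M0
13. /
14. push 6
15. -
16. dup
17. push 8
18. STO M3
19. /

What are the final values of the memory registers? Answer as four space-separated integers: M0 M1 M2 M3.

After op 1 (push 18): stack=[18] mem=[0,0,0,0]
After op 2 (dup): stack=[18,18] mem=[0,0,0,0]
After op 3 (/): stack=[1] mem=[0,0,0,0]
After op 4 (push 17): stack=[1,17] mem=[0,0,0,0]
After op 5 (push 4): stack=[1,17,4] mem=[0,0,0,0]
After op 6 (STO M1): stack=[1,17] mem=[0,4,0,0]
After op 7 (STO M0): stack=[1] mem=[17,4,0,0]
After op 8 (RCL M0): stack=[1,17] mem=[17,4,0,0]
After op 9 (*): stack=[17] mem=[17,4,0,0]
After op 10 (RCL M0): stack=[17,17] mem=[17,4,0,0]
After op 11 (*): stack=[289] mem=[17,4,0,0]
After op 12 (RCL M0): stack=[289,17] mem=[17,4,0,0]
After op 13 (/): stack=[17] mem=[17,4,0,0]
After op 14 (push 6): stack=[17,6] mem=[17,4,0,0]
After op 15 (-): stack=[11] mem=[17,4,0,0]
After op 16 (dup): stack=[11,11] mem=[17,4,0,0]
After op 17 (push 8): stack=[11,11,8] mem=[17,4,0,0]
After op 18 (STO M3): stack=[11,11] mem=[17,4,0,8]
After op 19 (/): stack=[1] mem=[17,4,0,8]

Answer: 17 4 0 8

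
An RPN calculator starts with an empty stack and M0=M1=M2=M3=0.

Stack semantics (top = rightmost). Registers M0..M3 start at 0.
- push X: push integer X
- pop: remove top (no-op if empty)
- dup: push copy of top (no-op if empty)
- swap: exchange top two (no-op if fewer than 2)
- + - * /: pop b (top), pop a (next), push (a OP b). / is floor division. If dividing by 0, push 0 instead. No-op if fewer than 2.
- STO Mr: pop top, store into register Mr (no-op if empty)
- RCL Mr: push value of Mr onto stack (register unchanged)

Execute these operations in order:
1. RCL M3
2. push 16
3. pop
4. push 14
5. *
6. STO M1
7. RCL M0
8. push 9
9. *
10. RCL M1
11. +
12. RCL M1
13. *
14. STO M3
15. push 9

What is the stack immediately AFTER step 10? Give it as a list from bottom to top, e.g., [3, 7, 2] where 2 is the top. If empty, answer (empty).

After op 1 (RCL M3): stack=[0] mem=[0,0,0,0]
After op 2 (push 16): stack=[0,16] mem=[0,0,0,0]
After op 3 (pop): stack=[0] mem=[0,0,0,0]
After op 4 (push 14): stack=[0,14] mem=[0,0,0,0]
After op 5 (*): stack=[0] mem=[0,0,0,0]
After op 6 (STO M1): stack=[empty] mem=[0,0,0,0]
After op 7 (RCL M0): stack=[0] mem=[0,0,0,0]
After op 8 (push 9): stack=[0,9] mem=[0,0,0,0]
After op 9 (*): stack=[0] mem=[0,0,0,0]
After op 10 (RCL M1): stack=[0,0] mem=[0,0,0,0]

[0, 0]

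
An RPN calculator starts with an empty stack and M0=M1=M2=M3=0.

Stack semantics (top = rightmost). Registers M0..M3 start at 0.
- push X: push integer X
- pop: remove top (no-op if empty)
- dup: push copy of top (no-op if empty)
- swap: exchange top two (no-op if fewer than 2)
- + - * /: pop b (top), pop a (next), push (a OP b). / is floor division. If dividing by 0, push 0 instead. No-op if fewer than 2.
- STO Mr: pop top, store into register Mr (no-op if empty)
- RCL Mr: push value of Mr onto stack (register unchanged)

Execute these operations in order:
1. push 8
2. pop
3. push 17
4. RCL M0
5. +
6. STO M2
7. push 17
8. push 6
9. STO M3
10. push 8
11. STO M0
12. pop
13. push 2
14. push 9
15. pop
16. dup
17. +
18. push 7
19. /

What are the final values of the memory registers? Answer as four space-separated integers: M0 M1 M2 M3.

Answer: 8 0 17 6

Derivation:
After op 1 (push 8): stack=[8] mem=[0,0,0,0]
After op 2 (pop): stack=[empty] mem=[0,0,0,0]
After op 3 (push 17): stack=[17] mem=[0,0,0,0]
After op 4 (RCL M0): stack=[17,0] mem=[0,0,0,0]
After op 5 (+): stack=[17] mem=[0,0,0,0]
After op 6 (STO M2): stack=[empty] mem=[0,0,17,0]
After op 7 (push 17): stack=[17] mem=[0,0,17,0]
After op 8 (push 6): stack=[17,6] mem=[0,0,17,0]
After op 9 (STO M3): stack=[17] mem=[0,0,17,6]
After op 10 (push 8): stack=[17,8] mem=[0,0,17,6]
After op 11 (STO M0): stack=[17] mem=[8,0,17,6]
After op 12 (pop): stack=[empty] mem=[8,0,17,6]
After op 13 (push 2): stack=[2] mem=[8,0,17,6]
After op 14 (push 9): stack=[2,9] mem=[8,0,17,6]
After op 15 (pop): stack=[2] mem=[8,0,17,6]
After op 16 (dup): stack=[2,2] mem=[8,0,17,6]
After op 17 (+): stack=[4] mem=[8,0,17,6]
After op 18 (push 7): stack=[4,7] mem=[8,0,17,6]
After op 19 (/): stack=[0] mem=[8,0,17,6]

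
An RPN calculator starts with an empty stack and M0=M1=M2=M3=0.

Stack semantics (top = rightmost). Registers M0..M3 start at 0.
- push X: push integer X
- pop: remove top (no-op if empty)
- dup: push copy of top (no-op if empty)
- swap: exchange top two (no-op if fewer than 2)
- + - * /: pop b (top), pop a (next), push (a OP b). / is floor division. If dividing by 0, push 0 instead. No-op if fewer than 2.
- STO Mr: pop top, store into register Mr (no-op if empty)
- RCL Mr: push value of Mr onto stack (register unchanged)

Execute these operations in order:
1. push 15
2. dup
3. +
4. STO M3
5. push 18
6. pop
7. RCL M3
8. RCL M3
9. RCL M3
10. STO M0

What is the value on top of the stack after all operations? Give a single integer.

Answer: 30

Derivation:
After op 1 (push 15): stack=[15] mem=[0,0,0,0]
After op 2 (dup): stack=[15,15] mem=[0,0,0,0]
After op 3 (+): stack=[30] mem=[0,0,0,0]
After op 4 (STO M3): stack=[empty] mem=[0,0,0,30]
After op 5 (push 18): stack=[18] mem=[0,0,0,30]
After op 6 (pop): stack=[empty] mem=[0,0,0,30]
After op 7 (RCL M3): stack=[30] mem=[0,0,0,30]
After op 8 (RCL M3): stack=[30,30] mem=[0,0,0,30]
After op 9 (RCL M3): stack=[30,30,30] mem=[0,0,0,30]
After op 10 (STO M0): stack=[30,30] mem=[30,0,0,30]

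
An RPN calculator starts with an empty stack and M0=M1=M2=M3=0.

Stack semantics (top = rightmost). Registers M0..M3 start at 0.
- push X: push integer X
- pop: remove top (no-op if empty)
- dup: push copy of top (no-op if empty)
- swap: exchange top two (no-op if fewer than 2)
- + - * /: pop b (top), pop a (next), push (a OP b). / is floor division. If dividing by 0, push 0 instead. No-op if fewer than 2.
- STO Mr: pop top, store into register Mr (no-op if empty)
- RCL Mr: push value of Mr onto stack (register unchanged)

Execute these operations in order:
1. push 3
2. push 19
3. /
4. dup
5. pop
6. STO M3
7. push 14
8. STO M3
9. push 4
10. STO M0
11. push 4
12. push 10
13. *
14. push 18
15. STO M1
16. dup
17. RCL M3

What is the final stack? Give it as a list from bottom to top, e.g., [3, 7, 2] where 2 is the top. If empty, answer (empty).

After op 1 (push 3): stack=[3] mem=[0,0,0,0]
After op 2 (push 19): stack=[3,19] mem=[0,0,0,0]
After op 3 (/): stack=[0] mem=[0,0,0,0]
After op 4 (dup): stack=[0,0] mem=[0,0,0,0]
After op 5 (pop): stack=[0] mem=[0,0,0,0]
After op 6 (STO M3): stack=[empty] mem=[0,0,0,0]
After op 7 (push 14): stack=[14] mem=[0,0,0,0]
After op 8 (STO M3): stack=[empty] mem=[0,0,0,14]
After op 9 (push 4): stack=[4] mem=[0,0,0,14]
After op 10 (STO M0): stack=[empty] mem=[4,0,0,14]
After op 11 (push 4): stack=[4] mem=[4,0,0,14]
After op 12 (push 10): stack=[4,10] mem=[4,0,0,14]
After op 13 (*): stack=[40] mem=[4,0,0,14]
After op 14 (push 18): stack=[40,18] mem=[4,0,0,14]
After op 15 (STO M1): stack=[40] mem=[4,18,0,14]
After op 16 (dup): stack=[40,40] mem=[4,18,0,14]
After op 17 (RCL M3): stack=[40,40,14] mem=[4,18,0,14]

Answer: [40, 40, 14]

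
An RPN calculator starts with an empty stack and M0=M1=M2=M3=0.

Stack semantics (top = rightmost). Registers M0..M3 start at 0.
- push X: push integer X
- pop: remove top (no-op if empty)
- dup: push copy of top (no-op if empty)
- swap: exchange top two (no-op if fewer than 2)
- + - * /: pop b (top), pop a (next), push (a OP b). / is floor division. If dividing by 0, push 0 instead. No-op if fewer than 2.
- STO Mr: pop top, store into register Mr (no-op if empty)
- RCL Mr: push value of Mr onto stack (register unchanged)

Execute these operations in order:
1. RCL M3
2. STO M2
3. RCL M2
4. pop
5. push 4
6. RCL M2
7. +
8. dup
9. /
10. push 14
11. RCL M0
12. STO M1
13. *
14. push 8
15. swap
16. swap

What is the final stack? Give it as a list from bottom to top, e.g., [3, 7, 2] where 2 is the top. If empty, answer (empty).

After op 1 (RCL M3): stack=[0] mem=[0,0,0,0]
After op 2 (STO M2): stack=[empty] mem=[0,0,0,0]
After op 3 (RCL M2): stack=[0] mem=[0,0,0,0]
After op 4 (pop): stack=[empty] mem=[0,0,0,0]
After op 5 (push 4): stack=[4] mem=[0,0,0,0]
After op 6 (RCL M2): stack=[4,0] mem=[0,0,0,0]
After op 7 (+): stack=[4] mem=[0,0,0,0]
After op 8 (dup): stack=[4,4] mem=[0,0,0,0]
After op 9 (/): stack=[1] mem=[0,0,0,0]
After op 10 (push 14): stack=[1,14] mem=[0,0,0,0]
After op 11 (RCL M0): stack=[1,14,0] mem=[0,0,0,0]
After op 12 (STO M1): stack=[1,14] mem=[0,0,0,0]
After op 13 (*): stack=[14] mem=[0,0,0,0]
After op 14 (push 8): stack=[14,8] mem=[0,0,0,0]
After op 15 (swap): stack=[8,14] mem=[0,0,0,0]
After op 16 (swap): stack=[14,8] mem=[0,0,0,0]

Answer: [14, 8]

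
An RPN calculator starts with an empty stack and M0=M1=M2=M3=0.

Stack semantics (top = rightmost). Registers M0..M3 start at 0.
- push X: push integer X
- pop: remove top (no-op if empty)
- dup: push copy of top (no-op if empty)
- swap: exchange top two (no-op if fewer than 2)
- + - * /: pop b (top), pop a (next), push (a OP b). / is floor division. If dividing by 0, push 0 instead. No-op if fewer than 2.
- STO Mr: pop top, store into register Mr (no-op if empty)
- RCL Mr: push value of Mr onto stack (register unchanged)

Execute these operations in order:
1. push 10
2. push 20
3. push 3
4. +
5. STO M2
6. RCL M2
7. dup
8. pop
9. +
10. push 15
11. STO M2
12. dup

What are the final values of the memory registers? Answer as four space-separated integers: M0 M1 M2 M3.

After op 1 (push 10): stack=[10] mem=[0,0,0,0]
After op 2 (push 20): stack=[10,20] mem=[0,0,0,0]
After op 3 (push 3): stack=[10,20,3] mem=[0,0,0,0]
After op 4 (+): stack=[10,23] mem=[0,0,0,0]
After op 5 (STO M2): stack=[10] mem=[0,0,23,0]
After op 6 (RCL M2): stack=[10,23] mem=[0,0,23,0]
After op 7 (dup): stack=[10,23,23] mem=[0,0,23,0]
After op 8 (pop): stack=[10,23] mem=[0,0,23,0]
After op 9 (+): stack=[33] mem=[0,0,23,0]
After op 10 (push 15): stack=[33,15] mem=[0,0,23,0]
After op 11 (STO M2): stack=[33] mem=[0,0,15,0]
After op 12 (dup): stack=[33,33] mem=[0,0,15,0]

Answer: 0 0 15 0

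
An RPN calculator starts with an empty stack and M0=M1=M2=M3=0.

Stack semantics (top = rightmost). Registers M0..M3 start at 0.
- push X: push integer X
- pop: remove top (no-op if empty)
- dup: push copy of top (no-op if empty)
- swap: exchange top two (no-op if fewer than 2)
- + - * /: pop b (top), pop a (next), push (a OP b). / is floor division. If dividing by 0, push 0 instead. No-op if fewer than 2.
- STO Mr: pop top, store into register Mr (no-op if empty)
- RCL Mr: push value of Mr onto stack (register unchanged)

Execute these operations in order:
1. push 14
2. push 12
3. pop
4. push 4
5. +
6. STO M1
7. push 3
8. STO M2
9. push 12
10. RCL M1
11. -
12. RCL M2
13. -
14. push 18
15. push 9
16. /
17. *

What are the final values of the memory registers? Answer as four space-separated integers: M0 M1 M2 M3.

Answer: 0 18 3 0

Derivation:
After op 1 (push 14): stack=[14] mem=[0,0,0,0]
After op 2 (push 12): stack=[14,12] mem=[0,0,0,0]
After op 3 (pop): stack=[14] mem=[0,0,0,0]
After op 4 (push 4): stack=[14,4] mem=[0,0,0,0]
After op 5 (+): stack=[18] mem=[0,0,0,0]
After op 6 (STO M1): stack=[empty] mem=[0,18,0,0]
After op 7 (push 3): stack=[3] mem=[0,18,0,0]
After op 8 (STO M2): stack=[empty] mem=[0,18,3,0]
After op 9 (push 12): stack=[12] mem=[0,18,3,0]
After op 10 (RCL M1): stack=[12,18] mem=[0,18,3,0]
After op 11 (-): stack=[-6] mem=[0,18,3,0]
After op 12 (RCL M2): stack=[-6,3] mem=[0,18,3,0]
After op 13 (-): stack=[-9] mem=[0,18,3,0]
After op 14 (push 18): stack=[-9,18] mem=[0,18,3,0]
After op 15 (push 9): stack=[-9,18,9] mem=[0,18,3,0]
After op 16 (/): stack=[-9,2] mem=[0,18,3,0]
After op 17 (*): stack=[-18] mem=[0,18,3,0]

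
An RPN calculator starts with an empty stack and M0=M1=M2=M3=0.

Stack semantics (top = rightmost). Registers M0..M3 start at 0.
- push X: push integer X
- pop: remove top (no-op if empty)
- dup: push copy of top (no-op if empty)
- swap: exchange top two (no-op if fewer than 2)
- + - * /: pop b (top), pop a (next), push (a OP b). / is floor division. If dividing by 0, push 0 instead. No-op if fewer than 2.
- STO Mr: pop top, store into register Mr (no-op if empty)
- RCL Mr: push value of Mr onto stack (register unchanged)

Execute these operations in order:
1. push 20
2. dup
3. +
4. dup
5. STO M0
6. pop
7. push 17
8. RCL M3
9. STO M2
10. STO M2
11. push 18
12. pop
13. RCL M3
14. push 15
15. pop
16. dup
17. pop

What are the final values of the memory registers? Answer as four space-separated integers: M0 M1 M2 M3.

After op 1 (push 20): stack=[20] mem=[0,0,0,0]
After op 2 (dup): stack=[20,20] mem=[0,0,0,0]
After op 3 (+): stack=[40] mem=[0,0,0,0]
After op 4 (dup): stack=[40,40] mem=[0,0,0,0]
After op 5 (STO M0): stack=[40] mem=[40,0,0,0]
After op 6 (pop): stack=[empty] mem=[40,0,0,0]
After op 7 (push 17): stack=[17] mem=[40,0,0,0]
After op 8 (RCL M3): stack=[17,0] mem=[40,0,0,0]
After op 9 (STO M2): stack=[17] mem=[40,0,0,0]
After op 10 (STO M2): stack=[empty] mem=[40,0,17,0]
After op 11 (push 18): stack=[18] mem=[40,0,17,0]
After op 12 (pop): stack=[empty] mem=[40,0,17,0]
After op 13 (RCL M3): stack=[0] mem=[40,0,17,0]
After op 14 (push 15): stack=[0,15] mem=[40,0,17,0]
After op 15 (pop): stack=[0] mem=[40,0,17,0]
After op 16 (dup): stack=[0,0] mem=[40,0,17,0]
After op 17 (pop): stack=[0] mem=[40,0,17,0]

Answer: 40 0 17 0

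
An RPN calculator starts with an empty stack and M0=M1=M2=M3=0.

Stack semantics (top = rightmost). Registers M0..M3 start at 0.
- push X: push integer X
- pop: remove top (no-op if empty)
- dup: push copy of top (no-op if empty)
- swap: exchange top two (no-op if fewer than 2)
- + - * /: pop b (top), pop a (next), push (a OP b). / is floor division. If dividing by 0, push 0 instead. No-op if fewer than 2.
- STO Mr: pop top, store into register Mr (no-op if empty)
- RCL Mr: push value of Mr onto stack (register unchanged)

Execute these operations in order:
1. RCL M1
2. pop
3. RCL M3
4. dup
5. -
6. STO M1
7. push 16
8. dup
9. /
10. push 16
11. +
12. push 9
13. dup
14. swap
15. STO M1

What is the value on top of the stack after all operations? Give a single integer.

After op 1 (RCL M1): stack=[0] mem=[0,0,0,0]
After op 2 (pop): stack=[empty] mem=[0,0,0,0]
After op 3 (RCL M3): stack=[0] mem=[0,0,0,0]
After op 4 (dup): stack=[0,0] mem=[0,0,0,0]
After op 5 (-): stack=[0] mem=[0,0,0,0]
After op 6 (STO M1): stack=[empty] mem=[0,0,0,0]
After op 7 (push 16): stack=[16] mem=[0,0,0,0]
After op 8 (dup): stack=[16,16] mem=[0,0,0,0]
After op 9 (/): stack=[1] mem=[0,0,0,0]
After op 10 (push 16): stack=[1,16] mem=[0,0,0,0]
After op 11 (+): stack=[17] mem=[0,0,0,0]
After op 12 (push 9): stack=[17,9] mem=[0,0,0,0]
After op 13 (dup): stack=[17,9,9] mem=[0,0,0,0]
After op 14 (swap): stack=[17,9,9] mem=[0,0,0,0]
After op 15 (STO M1): stack=[17,9] mem=[0,9,0,0]

Answer: 9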